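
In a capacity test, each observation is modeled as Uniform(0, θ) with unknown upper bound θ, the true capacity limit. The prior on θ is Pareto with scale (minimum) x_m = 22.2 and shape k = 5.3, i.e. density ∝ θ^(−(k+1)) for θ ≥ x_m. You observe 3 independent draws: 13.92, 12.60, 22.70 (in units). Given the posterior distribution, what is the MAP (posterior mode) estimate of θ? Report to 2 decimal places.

A Pareto(scale x_m, shape k) prior on the upper bound θ of Uniform(0, θ) is conjugate: posterior is Pareto(max(x_m, max xᵢ), k + n).
Sample maximum = 22.70; prior scale x_m = 22.2 → posterior scale = max = 22.70.
Posterior shape = 5.3 + 3 = 8.3.
The Pareto density is decreasing on [x_m, ∞), so the mode is x_m = 22.70.

22.70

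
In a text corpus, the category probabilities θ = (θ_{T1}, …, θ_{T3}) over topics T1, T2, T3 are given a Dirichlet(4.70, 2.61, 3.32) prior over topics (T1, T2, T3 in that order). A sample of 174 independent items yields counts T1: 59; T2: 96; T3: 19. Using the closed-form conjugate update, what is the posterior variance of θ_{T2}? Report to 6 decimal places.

The Dirichlet prior is conjugate to the Multinomial likelihood: each posterior αⱼ = prior αⱼ + observed count nⱼ.
Posterior concentration: (63.70, 98.61, 22.32), total = 184.63.
Var[θ_j] = α_j(Σα−α_j)/((Σα)²(Σα+1)) = 98.61·86.02/(184.63²·185.63) = 0.001341.

0.001341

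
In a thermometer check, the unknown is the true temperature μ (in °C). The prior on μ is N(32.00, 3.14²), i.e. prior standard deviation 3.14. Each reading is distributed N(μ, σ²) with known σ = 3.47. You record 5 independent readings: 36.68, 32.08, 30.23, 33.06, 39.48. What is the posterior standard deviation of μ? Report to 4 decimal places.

1.3912

For Normal data with known variance σ², a Normal(μ₀, σ₀²) prior on μ is conjugate. Posterior precision = 1/σ₀² + n/σ²; posterior mean is the precision-weighted average of μ₀ and x̄.
σ₀² = 3.14² = 9.8596, σ² = 3.47² = 12.0409; σ² + n·σ₀² = 12.0409 + 5·9.8596 = 61.3389.
Posterior precision = 1/σ₀² + n/σ² = 1/9.8596 + 5/12.0409 = (σ² + n·σ₀²)/(σ₀²σ²) = 61.3389/(9.8596·12.0409); posterior variance σₙ² = σ₀²σ²/(σ² + n·σ₀²) = 9.8596·12.0409/61.3389 = 1.935451.
Posterior SD = √σₙ² = √(9.8596·12.0409/61.3389) = 1.3912.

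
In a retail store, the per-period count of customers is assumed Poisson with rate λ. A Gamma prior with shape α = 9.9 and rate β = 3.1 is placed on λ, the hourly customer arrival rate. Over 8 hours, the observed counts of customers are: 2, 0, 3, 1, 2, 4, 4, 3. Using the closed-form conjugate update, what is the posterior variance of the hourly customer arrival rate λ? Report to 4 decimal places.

0.2346

With a Gamma(shape α, rate β) prior, the Poisson likelihood is conjugate: the posterior is Gamma(α + ΣXᵢ, β + n).
Sum of counts S = 19 over n = 8 hours.
Posterior: Gamma(α+S, β+n) = Gamma(9.9+19, 3.1+8) = Gamma(28.9, 11.1).
Var = α/β² = 28.9/11.1² = 0.2346.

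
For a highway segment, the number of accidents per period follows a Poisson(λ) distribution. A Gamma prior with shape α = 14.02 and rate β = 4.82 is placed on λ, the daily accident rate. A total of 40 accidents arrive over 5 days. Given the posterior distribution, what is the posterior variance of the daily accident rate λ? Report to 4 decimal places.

0.5602

With a Gamma(shape α, rate β) prior, the Poisson likelihood is conjugate: the posterior is Gamma(α + ΣXᵢ, β + n).
Posterior: Gamma(α+S, β+n) = Gamma(14.02+40, 4.82+5) = Gamma(54.02, 9.82).
Var = α/β² = 54.02/9.82² = 0.5602.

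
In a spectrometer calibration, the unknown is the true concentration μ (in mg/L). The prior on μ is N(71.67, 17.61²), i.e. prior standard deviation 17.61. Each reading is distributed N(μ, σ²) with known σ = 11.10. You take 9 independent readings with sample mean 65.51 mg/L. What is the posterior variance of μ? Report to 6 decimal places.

For Normal data with known variance σ², a Normal(μ₀, σ₀²) prior on μ is conjugate. Posterior precision = 1/σ₀² + n/σ²; posterior mean is the precision-weighted average of μ₀ and x̄.
σ₀² = 17.61² = 310.1121, σ² = 11.10² = 123.21; σ² + n·σ₀² = 123.21 + 9·310.1121 = 2914.2189.
Posterior precision = 1/σ₀² + n/σ² = 1/310.1121 + 9/123.21 = (σ² + n·σ₀²)/(σ₀²σ²) = 2914.2189/(310.1121·123.21); posterior variance σₙ² = σ₀²σ²/(σ² + n·σ₀²) = 310.1121·123.21/2914.2189 = 13.111202.

13.111202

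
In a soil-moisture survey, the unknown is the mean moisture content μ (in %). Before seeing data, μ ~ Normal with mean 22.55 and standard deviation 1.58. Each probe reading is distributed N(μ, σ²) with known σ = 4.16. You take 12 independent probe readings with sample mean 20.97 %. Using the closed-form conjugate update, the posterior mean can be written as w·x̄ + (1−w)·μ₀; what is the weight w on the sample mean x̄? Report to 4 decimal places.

0.6338

For Normal data with known variance σ², a Normal(μ₀, σ₀²) prior on μ is conjugate. Posterior precision = 1/σ₀² + n/σ²; posterior mean is the precision-weighted average of μ₀ and x̄.
σ₀² = 1.58² = 2.4964, σ² = 4.16² = 17.3056. Prior precision 1/σ₀² = 1/2.4964; data precision n/σ² = 12/17.3056.
w = (n/σ²)/(1/σ₀² + n/σ²) = n·σ₀²/(σ² + n·σ₀²) = 12·2.4964/(17.3056 + 12·2.4964) = 29.9568/47.2624 = 0.6338.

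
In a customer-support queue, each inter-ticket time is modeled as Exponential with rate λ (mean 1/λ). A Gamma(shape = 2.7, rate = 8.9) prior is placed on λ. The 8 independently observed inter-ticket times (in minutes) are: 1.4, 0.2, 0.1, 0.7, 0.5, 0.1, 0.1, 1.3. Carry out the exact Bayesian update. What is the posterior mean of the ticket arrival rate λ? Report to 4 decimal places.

With a Gamma(shape α, rate β) prior on the exponential rate λ, the posterior after n observations with total T = Σxᵢ is Gamma(α+n, β+T).
Sum of observations T = 4.4 minutes; n = 8.
Posterior: Gamma(2.7+8, 8.9+4.4) = Gamma(10.7, 13.3).
Posterior mean of λ = α/β = 10.7/13.3 = 0.8045.

0.8045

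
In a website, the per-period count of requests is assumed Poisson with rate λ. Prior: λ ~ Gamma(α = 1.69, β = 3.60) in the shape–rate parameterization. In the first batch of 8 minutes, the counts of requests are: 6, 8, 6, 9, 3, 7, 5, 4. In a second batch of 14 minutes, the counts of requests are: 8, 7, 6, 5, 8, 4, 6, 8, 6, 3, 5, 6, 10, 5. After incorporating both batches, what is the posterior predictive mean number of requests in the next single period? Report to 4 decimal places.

5.3395

With a Gamma(shape α, rate β) prior, the Poisson likelihood is conjugate: the posterior is Gamma(α + ΣXᵢ, β + n).
Batch 1: sum of counts S = 48 over n = 8 minutes.
After batch 1: Gamma(α+S, β+n) = Gamma(1.69+48, 3.60+8) = Gamma(49.69, 11.60).
Batch 2: sum of counts S = 87 over n = 14 minutes.
After batch 2: Gamma(α+S, β+n) = Gamma(49.69+87, 11.60+14) = Gamma(136.69, 25.60).
The predictive distribution for one future period is NegBinom with mean α/β = 5.3395.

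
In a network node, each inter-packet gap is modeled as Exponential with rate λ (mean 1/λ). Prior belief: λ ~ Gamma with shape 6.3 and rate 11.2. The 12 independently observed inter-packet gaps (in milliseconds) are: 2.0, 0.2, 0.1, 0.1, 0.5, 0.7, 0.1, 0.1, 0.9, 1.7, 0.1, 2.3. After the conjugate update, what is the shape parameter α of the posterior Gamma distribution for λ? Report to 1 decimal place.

18.3

With a Gamma(shape α, rate β) prior on the exponential rate λ, the posterior after n observations with total T = Σxᵢ is Gamma(α+n, β+T).
Sum of observations T = 8.8 milliseconds; n = 12.
Posterior: Gamma(6.3+12, 11.2+8.8) = Gamma(18.3, 20.0).
Posterior α = 18.3.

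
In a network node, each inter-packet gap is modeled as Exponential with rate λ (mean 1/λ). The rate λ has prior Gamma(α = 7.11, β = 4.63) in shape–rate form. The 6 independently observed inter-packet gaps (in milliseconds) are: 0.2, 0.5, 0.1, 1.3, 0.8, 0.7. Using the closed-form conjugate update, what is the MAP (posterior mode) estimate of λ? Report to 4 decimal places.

With a Gamma(shape α, rate β) prior on the exponential rate λ, the posterior after n observations with total T = Σxᵢ is Gamma(α+n, β+T).
Sum of observations T = 3.6 milliseconds; n = 6.
Posterior: Gamma(7.11+6, 4.63+3.6) = Gamma(13.11, 8.23).
Mode = (α−1)/β = 1.4714.

1.4714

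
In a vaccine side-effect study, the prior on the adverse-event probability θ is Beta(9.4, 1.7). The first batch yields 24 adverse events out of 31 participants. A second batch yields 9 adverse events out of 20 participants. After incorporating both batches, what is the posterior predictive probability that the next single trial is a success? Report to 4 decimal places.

0.6828

The Beta prior is conjugate to a Binomial/Bernoulli likelihood; the update adds successes to α and failures to β.
After batch 1: Beta(9.4+24, 1.7+7) = Beta(33.4, 8.7).
After batch 2: Beta(33.4+9, 8.7+11) = Beta(42.4, 19.7).
For a single future Bernoulli trial, P(success | data) = α/(α+β) = 0.6828.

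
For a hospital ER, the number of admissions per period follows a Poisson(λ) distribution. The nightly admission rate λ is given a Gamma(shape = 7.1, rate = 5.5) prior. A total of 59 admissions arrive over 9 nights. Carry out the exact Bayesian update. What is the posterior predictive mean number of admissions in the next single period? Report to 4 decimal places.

With a Gamma(shape α, rate β) prior, the Poisson likelihood is conjugate: the posterior is Gamma(α + ΣXᵢ, β + n).
Posterior: Gamma(α+S, β+n) = Gamma(7.1+59, 5.5+9) = Gamma(66.1, 14.5).
The predictive distribution for one future period is NegBinom with mean α/β = 4.5586.

4.5586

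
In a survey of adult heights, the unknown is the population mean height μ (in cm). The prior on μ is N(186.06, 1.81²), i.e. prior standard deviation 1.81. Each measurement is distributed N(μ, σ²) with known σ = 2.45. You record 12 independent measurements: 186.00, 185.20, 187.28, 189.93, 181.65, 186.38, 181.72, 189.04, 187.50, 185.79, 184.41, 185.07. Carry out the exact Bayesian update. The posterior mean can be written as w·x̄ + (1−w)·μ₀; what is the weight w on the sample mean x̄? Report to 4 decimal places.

For Normal data with known variance σ², a Normal(μ₀, σ₀²) prior on μ is conjugate. Posterior precision = 1/σ₀² + n/σ²; posterior mean is the precision-weighted average of μ₀ and x̄.
σ₀² = 1.81² = 3.2761, σ² = 2.45² = 6.0025. Prior precision 1/σ₀² = 1/3.2761; data precision n/σ² = 12/6.0025.
w = (n/σ²)/(1/σ₀² + n/σ²) = n·σ₀²/(σ² + n·σ₀²) = 12·3.2761/(6.0025 + 12·3.2761) = 39.3132/45.3157 = 0.8675.

0.8675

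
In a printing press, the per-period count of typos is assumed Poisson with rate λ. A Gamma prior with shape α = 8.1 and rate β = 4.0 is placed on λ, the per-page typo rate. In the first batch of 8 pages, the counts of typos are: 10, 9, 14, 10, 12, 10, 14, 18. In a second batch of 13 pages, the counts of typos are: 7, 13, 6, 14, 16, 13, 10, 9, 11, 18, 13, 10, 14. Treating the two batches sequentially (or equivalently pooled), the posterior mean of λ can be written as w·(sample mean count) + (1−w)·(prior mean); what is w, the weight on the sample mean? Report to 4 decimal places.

0.8400

With a Gamma(shape α, rate β) prior, the Poisson likelihood is conjugate: the posterior is Gamma(α + ΣXᵢ, β + n).
Total number of pages: n = 8 + 13 = 21.
Posterior mean = (α₀+S)/(β₀+n) = [n/(β₀+n)]·(S/n) + [β₀/(β₀+n)]·(α₀/β₀), so only n and β₀ enter the weight.
Weight on data w = n/(β₀+n) = 21/(4.0+21) = 21/25.0 = 0.8400.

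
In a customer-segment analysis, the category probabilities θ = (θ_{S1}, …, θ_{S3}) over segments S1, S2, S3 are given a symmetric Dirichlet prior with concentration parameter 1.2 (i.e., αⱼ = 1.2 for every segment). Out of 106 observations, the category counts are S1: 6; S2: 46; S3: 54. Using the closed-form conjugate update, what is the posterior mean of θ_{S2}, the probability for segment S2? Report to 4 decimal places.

0.4307

The Dirichlet prior is conjugate to the Multinomial likelihood: each posterior αⱼ = prior αⱼ + observed count nⱼ.
Posterior concentration: (7.2, 47.2, 55.2), total = 109.6.
E[θ_{S2}|data] = α_{S2}/Σα = 47.2/109.6 = 0.4307.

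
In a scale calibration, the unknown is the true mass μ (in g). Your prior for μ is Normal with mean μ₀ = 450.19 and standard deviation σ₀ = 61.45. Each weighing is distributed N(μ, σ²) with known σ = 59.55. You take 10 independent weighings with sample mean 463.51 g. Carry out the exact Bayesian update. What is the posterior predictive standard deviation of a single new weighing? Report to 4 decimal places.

62.2124

For Normal data with known variance σ², a Normal(μ₀, σ₀²) prior on μ is conjugate. Posterior precision = 1/σ₀² + n/σ²; posterior mean is the precision-weighted average of μ₀ and x̄.
σ₀² = 61.45² = 3776.1025, σ² = 59.55² = 3546.2025; σ² + n·σ₀² = 3546.2025 + 10·3776.1025 = 41307.2275.
Posterior precision = 1/σ₀² + n/σ² = 1/3776.1025 + 10/3546.2025 = (σ² + n·σ₀²)/(σ₀²σ²) = 41307.2275/(3776.1025·3546.2025); posterior variance σₙ² = σ₀²σ²/(σ² + n·σ₀²) = 3776.1025·3546.2025/41307.2275 = 324.176299.
Predictive variance for one new observation = σₙ² + σ² = 3776.1025·3546.2025/41307.2275 + 3546.2025 = σ²·(σ₀² + 41307.2275)/41307.2275 = 3546.2025·45083.33/41307.2275 = 3870.378799; SD = √(3546.2025·45083.33/41307.2275) = 62.2124.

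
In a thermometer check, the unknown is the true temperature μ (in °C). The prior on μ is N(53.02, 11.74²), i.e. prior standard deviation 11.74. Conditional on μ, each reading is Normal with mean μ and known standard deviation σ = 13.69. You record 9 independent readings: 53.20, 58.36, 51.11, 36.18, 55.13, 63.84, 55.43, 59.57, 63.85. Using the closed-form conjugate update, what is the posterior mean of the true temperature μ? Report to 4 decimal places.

For Normal data with known variance σ², a Normal(μ₀, σ₀²) prior on μ is conjugate. Posterior precision = 1/σ₀² + n/σ²; posterior mean is the precision-weighted average of μ₀ and x̄.
Σxᵢ = 53.20 + 58.36 + 51.11 + 36.18 + 55.13 + 63.84 + 55.43 + 59.57 + 63.85 = 496.67, so n·x̄ = 496.67.
σ₀² = 11.74² = 137.8276, σ² = 13.69² = 187.4161; σ² + n·σ₀² = 187.4161 + 9·137.8276 = 1427.8645.
Posterior mean = (μ₀/σ₀² + n·x̄/σ²)/(1/σ₀² + n/σ²) = (σ²·μ₀ + σ₀²·n·x̄)/(σ² + n·σ₀²) = (187.4161·53.02 + 137.8276·496.67)/1427.8645 = 78391.635714/1427.8645 = 54.9013.

54.9013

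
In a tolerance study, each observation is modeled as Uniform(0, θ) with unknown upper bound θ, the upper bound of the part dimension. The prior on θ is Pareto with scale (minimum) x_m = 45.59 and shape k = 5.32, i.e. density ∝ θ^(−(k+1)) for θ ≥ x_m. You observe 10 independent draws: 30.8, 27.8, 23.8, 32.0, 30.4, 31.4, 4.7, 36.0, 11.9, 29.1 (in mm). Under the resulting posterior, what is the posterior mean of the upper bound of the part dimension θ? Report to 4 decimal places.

A Pareto(scale x_m, shape k) prior on the upper bound θ of Uniform(0, θ) is conjugate: posterior is Pareto(max(x_m, max xᵢ), k + n).
Sample maximum = 36.0; prior scale x_m = 45.59 → posterior scale = max = 45.59.
Posterior shape = 5.32 + 10 = 15.32.
E[θ|data] = k·x_m/(k−1) = 15.32·45.59/14.32 = 48.7737.

48.7737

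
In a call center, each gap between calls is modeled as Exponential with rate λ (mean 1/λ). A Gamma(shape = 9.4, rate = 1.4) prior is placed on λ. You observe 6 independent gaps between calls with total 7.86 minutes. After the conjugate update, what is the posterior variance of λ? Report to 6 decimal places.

0.179597

With a Gamma(shape α, rate β) prior on the exponential rate λ, the posterior after n observations with total T = Σxᵢ is Gamma(α+n, β+T).
Posterior: Gamma(9.4+6, 1.4+7.86) = Gamma(15.4, 9.26).
Var = α/β² = 0.179597.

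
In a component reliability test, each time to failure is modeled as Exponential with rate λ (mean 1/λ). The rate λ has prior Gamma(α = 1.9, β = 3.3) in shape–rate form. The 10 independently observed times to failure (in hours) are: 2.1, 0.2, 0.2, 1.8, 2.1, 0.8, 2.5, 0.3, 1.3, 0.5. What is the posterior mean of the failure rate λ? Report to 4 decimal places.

With a Gamma(shape α, rate β) prior on the exponential rate λ, the posterior after n observations with total T = Σxᵢ is Gamma(α+n, β+T).
Sum of observations T = 11.8 hours; n = 10.
Posterior: Gamma(1.9+10, 3.3+11.8) = Gamma(11.9, 15.1).
Posterior mean of λ = α/β = 11.9/15.1 = 0.7881.

0.7881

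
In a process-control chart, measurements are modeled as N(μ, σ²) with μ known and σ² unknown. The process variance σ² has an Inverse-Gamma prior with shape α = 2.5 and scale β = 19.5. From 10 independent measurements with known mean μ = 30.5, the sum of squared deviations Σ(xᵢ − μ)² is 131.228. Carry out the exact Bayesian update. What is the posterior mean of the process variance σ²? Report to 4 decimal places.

13.0945

With known mean μ and an Inverse-Gamma(α, β) prior on σ², the Normal likelihood is conjugate: posterior is Inv-Gamma(α + n/2, β + Σ(xᵢ−μ)²/2).
Posterior: Inv-Gamma(2.5 + 10/2, 19.5 + 131.228/2) = Inv-Gamma(7.50, 85.1140).
E[σ²|data] = β/(α−1) = 85.1140/6.50 = 13.0945.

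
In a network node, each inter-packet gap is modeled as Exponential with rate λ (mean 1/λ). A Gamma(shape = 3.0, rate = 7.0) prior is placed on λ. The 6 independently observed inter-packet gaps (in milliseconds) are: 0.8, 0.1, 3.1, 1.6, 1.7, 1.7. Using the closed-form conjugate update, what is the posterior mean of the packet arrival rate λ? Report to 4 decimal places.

0.5625

With a Gamma(shape α, rate β) prior on the exponential rate λ, the posterior after n observations with total T = Σxᵢ is Gamma(α+n, β+T).
Sum of observations T = 9.0 milliseconds; n = 6.
Posterior: Gamma(3.0+6, 7.0+9.0) = Gamma(9.0, 16.0).
Posterior mean of λ = α/β = 9.0/16.0 = 0.5625.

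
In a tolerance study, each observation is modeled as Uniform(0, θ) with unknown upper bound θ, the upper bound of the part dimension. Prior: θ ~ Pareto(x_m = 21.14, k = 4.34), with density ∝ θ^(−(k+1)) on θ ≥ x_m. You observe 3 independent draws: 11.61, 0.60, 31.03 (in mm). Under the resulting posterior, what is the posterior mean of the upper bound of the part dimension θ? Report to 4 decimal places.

A Pareto(scale x_m, shape k) prior on the upper bound θ of Uniform(0, θ) is conjugate: posterior is Pareto(max(x_m, max xᵢ), k + n).
Sample maximum = 31.03; prior scale x_m = 21.14 → posterior scale = max = 31.03.
Posterior shape = 4.34 + 3 = 7.34.
E[θ|data] = k·x_m/(k−1) = 7.34·31.03/6.34 = 35.9243.

35.9243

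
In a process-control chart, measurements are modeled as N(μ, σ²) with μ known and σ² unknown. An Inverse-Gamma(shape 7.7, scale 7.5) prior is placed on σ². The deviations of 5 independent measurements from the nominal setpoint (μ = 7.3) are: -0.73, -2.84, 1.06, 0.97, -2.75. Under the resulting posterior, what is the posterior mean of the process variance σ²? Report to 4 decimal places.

1.8057

With known mean μ and an Inverse-Gamma(α, β) prior on σ², the Normal likelihood is conjugate: posterior is Inv-Gamma(α + n/2, β + Σ(xᵢ−μ)²/2).
Σ(xᵢ−μ)² = (-0.73)² + (-2.84)² + (1.06)² + (0.97)² + (-2.75)² = 18.2255.
Posterior: Inv-Gamma(7.7 + 5/2, 7.5 + 18.2255/2) = Inv-Gamma(10.20, 16.61275).
E[σ²|data] = β/(α−1) = 16.61275/9.20 = 1.8057.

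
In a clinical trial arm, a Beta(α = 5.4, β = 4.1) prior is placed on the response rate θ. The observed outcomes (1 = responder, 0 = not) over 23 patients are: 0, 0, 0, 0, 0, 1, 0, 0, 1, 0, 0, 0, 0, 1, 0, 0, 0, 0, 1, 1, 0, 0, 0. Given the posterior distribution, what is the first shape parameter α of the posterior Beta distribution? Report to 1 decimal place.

The Beta prior is conjugate to a Binomial/Bernoulli likelihood; the update adds successes to α and failures to β.
Posterior: Beta(α+k, β+n−k) = Beta(5.4+5, 4.1+18) = Beta(10.4, 22.1).
Posterior α = 10.4.

10.4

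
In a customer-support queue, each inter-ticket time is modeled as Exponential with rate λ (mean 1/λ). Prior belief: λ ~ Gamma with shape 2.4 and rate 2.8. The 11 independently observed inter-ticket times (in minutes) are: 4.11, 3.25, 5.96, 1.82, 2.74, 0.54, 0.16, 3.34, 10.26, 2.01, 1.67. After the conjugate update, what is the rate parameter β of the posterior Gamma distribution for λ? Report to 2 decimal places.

38.66

With a Gamma(shape α, rate β) prior on the exponential rate λ, the posterior after n observations with total T = Σxᵢ is Gamma(α+n, β+T).
Sum of observations T = 35.86 minutes; n = 11.
Posterior: Gamma(2.4+11, 2.8+35.86) = Gamma(13.4, 38.66).
Posterior β = 38.66.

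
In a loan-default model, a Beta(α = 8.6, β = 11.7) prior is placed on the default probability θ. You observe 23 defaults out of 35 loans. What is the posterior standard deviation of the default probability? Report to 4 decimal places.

0.0660

The Beta prior is conjugate to a Binomial/Bernoulli likelihood; the update adds successes to α and failures to β.
Posterior: Beta(α+k, β+n−k) = Beta(8.6+23, 11.7+12) = Beta(31.6, 23.7).
Var = αβ/((α+β)²(α+β+1)) = 31.6·23.7/(55.3²·56.3) = 0.00434987; SD = √0.00434987 = 0.0660.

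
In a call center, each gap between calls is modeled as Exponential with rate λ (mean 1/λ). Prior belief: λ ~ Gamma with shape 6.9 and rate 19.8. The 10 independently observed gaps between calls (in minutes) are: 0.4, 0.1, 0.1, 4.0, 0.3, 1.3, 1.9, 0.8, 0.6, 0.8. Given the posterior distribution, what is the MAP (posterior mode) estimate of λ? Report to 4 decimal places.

With a Gamma(shape α, rate β) prior on the exponential rate λ, the posterior after n observations with total T = Σxᵢ is Gamma(α+n, β+T).
Sum of observations T = 10.3 minutes; n = 10.
Posterior: Gamma(6.9+10, 19.8+10.3) = Gamma(16.9, 30.1).
Mode = (α−1)/β = 0.5282.

0.5282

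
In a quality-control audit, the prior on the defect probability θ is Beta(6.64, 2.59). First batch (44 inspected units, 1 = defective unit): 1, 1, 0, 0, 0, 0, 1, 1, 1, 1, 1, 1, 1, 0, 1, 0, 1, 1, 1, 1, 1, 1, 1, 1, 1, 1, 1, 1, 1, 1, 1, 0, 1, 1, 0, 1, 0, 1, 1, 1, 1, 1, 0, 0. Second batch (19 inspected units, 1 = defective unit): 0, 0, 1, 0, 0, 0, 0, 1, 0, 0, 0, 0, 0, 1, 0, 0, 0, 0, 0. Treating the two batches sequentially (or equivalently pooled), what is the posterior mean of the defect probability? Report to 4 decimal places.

0.5903

The Beta prior is conjugate to a Binomial/Bernoulli likelihood; the update adds successes to α and failures to β.
After batch 1: Beta(6.64+33, 2.59+11) = Beta(39.64, 13.59).
After batch 2: Beta(39.64+3, 13.59+16) = Beta(42.64, 29.59).
Posterior mean = α/(α+β) = 42.64/72.23 = 0.5903.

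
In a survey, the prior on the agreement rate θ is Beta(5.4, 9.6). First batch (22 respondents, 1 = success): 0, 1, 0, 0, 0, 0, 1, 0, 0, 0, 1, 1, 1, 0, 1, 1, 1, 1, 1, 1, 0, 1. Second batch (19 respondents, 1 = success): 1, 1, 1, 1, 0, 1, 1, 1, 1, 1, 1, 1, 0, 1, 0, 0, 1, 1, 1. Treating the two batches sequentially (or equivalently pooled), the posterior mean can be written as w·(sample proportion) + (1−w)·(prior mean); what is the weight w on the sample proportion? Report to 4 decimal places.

0.7321

The Beta prior is conjugate to a Binomial/Bernoulli likelihood; the update adds successes to α and failures to β.
Total number of respondents: n = 22 + 19 = 41.
Posterior mean = (α₀+k)/(α₀+β₀+n) = [n/(α₀+β₀+n)]·(k/n) + [(α₀+β₀)/(α₀+β₀+n)]·α₀/(α₀+β₀), so only n and the prior enter the weight.
The weight on the data is w = n/(α₀+β₀+n) = 41/(5.4+9.6+41) = 41/56.0 = 0.7321.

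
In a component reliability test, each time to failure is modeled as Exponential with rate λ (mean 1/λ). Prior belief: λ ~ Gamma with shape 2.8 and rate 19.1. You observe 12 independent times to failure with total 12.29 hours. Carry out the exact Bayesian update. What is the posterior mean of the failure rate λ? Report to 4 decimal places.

0.4715

With a Gamma(shape α, rate β) prior on the exponential rate λ, the posterior after n observations with total T = Σxᵢ is Gamma(α+n, β+T).
Posterior: Gamma(2.8+12, 19.1+12.29) = Gamma(14.8, 31.39).
Posterior mean of λ = α/β = 14.8/31.39 = 0.4715.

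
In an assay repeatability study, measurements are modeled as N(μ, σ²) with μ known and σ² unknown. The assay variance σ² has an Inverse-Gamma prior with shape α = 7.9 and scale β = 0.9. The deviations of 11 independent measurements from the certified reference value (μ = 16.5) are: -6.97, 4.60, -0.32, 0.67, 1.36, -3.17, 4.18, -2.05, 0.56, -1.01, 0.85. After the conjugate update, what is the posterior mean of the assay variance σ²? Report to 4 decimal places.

4.3436

With known mean μ and an Inverse-Gamma(α, β) prior on σ², the Normal likelihood is conjugate: posterior is Inv-Gamma(α + n/2, β + Σ(xᵢ−μ)²/2).
Σ(xᵢ−μ)² = (-6.97)² + (4.60)² + (-0.32)² + (0.67)² + (1.36)² + (-3.17)² + (4.18)² + (-2.05)² + (0.56)² + (-1.01)² + (0.85)² = 105.9218.
Posterior: Inv-Gamma(7.9 + 11/2, 0.9 + 105.9218/2) = Inv-Gamma(13.40, 53.86090).
E[σ²|data] = β/(α−1) = 53.86090/12.40 = 4.3436.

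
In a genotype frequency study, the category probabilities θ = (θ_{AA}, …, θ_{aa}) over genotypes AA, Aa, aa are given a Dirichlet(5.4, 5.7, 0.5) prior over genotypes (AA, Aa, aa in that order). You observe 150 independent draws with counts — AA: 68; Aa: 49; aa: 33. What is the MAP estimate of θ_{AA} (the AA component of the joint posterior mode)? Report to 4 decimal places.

0.4565

The Dirichlet prior is conjugate to the Multinomial likelihood: each posterior αⱼ = prior αⱼ + observed count nⱼ.
Posterior concentration: (73.4, 54.7, 33.5), total = 161.6.
Joint mode component: (α_{AA}−1)/(Σα−K) = 72.4/158.6 = 0.4565.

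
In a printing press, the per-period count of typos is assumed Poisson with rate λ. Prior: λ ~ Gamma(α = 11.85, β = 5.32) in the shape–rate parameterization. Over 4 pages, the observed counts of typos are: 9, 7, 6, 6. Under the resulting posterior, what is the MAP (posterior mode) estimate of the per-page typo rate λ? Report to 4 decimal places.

With a Gamma(shape α, rate β) prior, the Poisson likelihood is conjugate: the posterior is Gamma(α + ΣXᵢ, β + n).
Sum of counts S = 28 over n = 4 pages.
Posterior: Gamma(α+S, β+n) = Gamma(11.85+28, 5.32+4) = Gamma(39.85, 9.32).
Mode of Gamma(α,β) for α≥1 is (α−1)/β = 38.85/9.32 = 4.1685.

4.1685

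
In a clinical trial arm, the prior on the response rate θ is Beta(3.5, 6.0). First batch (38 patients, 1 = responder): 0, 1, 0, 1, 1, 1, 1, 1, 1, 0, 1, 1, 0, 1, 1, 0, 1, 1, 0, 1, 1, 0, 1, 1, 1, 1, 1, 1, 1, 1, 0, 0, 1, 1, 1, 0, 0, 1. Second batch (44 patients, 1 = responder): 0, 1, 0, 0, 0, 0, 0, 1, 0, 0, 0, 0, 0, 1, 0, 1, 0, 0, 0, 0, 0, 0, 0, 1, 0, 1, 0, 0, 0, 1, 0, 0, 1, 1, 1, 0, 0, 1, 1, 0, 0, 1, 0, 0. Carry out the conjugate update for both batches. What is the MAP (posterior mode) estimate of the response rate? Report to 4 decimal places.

0.4749

The Beta prior is conjugate to a Binomial/Bernoulli likelihood; the update adds successes to α and failures to β.
After batch 1: Beta(3.5+27, 6.0+11) = Beta(30.5, 17.0).
After batch 2: Beta(30.5+13, 17.0+31) = Beta(43.5, 48.0).
Mode of Beta(a,b) for a,b>1 is (a−1)/(a+b−2) = 42.5/89.5 = 0.4749.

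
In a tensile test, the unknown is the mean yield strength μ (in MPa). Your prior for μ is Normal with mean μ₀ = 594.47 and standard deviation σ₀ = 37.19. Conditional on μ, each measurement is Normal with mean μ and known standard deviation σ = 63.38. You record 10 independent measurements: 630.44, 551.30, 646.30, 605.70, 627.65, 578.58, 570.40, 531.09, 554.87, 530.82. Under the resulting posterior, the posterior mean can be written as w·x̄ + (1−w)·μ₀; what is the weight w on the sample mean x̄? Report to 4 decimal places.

For Normal data with known variance σ², a Normal(μ₀, σ₀²) prior on μ is conjugate. Posterior precision = 1/σ₀² + n/σ²; posterior mean is the precision-weighted average of μ₀ and x̄.
σ₀² = 37.19² = 1383.0961, σ² = 63.38² = 4017.0244. Prior precision 1/σ₀² = 1/1383.0961; data precision n/σ² = 10/4017.0244.
w = (n/σ²)/(1/σ₀² + n/σ²) = n·σ₀²/(σ² + n·σ₀²) = 10·1383.0961/(4017.0244 + 10·1383.0961) = 13830.961/17847.9854 = 0.7749.

0.7749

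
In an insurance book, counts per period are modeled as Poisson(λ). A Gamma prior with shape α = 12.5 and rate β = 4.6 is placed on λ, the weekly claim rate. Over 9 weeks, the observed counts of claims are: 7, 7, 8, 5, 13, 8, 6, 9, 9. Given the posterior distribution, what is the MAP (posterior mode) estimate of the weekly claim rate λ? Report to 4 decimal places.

With a Gamma(shape α, rate β) prior, the Poisson likelihood is conjugate: the posterior is Gamma(α + ΣXᵢ, β + n).
Sum of counts S = 72 over n = 9 weeks.
Posterior: Gamma(α+S, β+n) = Gamma(12.5+72, 4.6+9) = Gamma(84.5, 13.6).
Mode of Gamma(α,β) for α≥1 is (α−1)/β = 83.5/13.6 = 6.1397.

6.1397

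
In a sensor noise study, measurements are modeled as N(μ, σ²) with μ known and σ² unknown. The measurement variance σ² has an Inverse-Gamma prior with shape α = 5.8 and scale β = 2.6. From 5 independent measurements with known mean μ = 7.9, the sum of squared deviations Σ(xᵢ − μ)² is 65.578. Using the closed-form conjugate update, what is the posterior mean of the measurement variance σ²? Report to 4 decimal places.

4.8478

With known mean μ and an Inverse-Gamma(α, β) prior on σ², the Normal likelihood is conjugate: posterior is Inv-Gamma(α + n/2, β + Σ(xᵢ−μ)²/2).
Posterior: Inv-Gamma(5.8 + 5/2, 2.6 + 65.578/2) = Inv-Gamma(8.30, 35.3890).
E[σ²|data] = β/(α−1) = 35.3890/7.30 = 4.8478.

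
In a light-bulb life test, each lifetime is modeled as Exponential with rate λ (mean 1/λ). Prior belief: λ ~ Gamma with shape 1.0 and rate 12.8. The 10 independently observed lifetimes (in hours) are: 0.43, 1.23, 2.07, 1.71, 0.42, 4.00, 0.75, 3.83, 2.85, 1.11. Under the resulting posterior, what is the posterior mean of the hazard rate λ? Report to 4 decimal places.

0.3526

With a Gamma(shape α, rate β) prior on the exponential rate λ, the posterior after n observations with total T = Σxᵢ is Gamma(α+n, β+T).
Sum of observations T = 18.40 hours; n = 10.
Posterior: Gamma(1.0+10, 12.8+18.40) = Gamma(11.0, 31.20).
Posterior mean of λ = α/β = 11.0/31.20 = 0.3526.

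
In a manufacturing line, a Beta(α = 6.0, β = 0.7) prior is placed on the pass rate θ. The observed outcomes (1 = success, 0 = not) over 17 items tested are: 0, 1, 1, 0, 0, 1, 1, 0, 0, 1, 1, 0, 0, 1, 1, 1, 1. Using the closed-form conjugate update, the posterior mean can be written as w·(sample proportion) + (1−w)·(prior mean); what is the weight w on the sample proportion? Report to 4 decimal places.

The Beta prior is conjugate to a Binomial/Bernoulli likelihood; the update adds successes to α and failures to β.
Posterior mean = (α₀+k)/(α₀+β₀+n) = [n/(α₀+β₀+n)]·(k/n) + [(α₀+β₀)/(α₀+β₀+n)]·α₀/(α₀+β₀), so only n and the prior enter the weight.
The weight on the data is w = n/(α₀+β₀+n) = 17/(6.0+0.7+17) = 17/23.7 = 0.7173.

0.7173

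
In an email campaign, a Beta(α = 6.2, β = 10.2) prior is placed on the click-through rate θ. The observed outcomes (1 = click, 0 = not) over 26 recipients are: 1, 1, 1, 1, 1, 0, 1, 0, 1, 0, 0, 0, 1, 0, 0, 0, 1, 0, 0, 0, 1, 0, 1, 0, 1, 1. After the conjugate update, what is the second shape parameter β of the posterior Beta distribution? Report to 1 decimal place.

23.2

The Beta prior is conjugate to a Binomial/Bernoulli likelihood; the update adds successes to α and failures to β.
Posterior: Beta(α+k, β+n−k) = Beta(6.2+13, 10.2+13) = Beta(19.2, 23.2).
Posterior β = 23.2.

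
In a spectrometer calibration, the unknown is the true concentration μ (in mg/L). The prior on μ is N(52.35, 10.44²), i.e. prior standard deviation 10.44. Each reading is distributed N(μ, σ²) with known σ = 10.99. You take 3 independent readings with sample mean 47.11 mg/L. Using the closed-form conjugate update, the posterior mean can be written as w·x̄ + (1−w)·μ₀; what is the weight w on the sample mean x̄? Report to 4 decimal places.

For Normal data with known variance σ², a Normal(μ₀, σ₀²) prior on μ is conjugate. Posterior precision = 1/σ₀² + n/σ²; posterior mean is the precision-weighted average of μ₀ and x̄.
σ₀² = 10.44² = 108.9936, σ² = 10.99² = 120.7801. Prior precision 1/σ₀² = 1/108.9936; data precision n/σ² = 3/120.7801.
w = (n/σ²)/(1/σ₀² + n/σ²) = n·σ₀²/(σ² + n·σ₀²) = 3·108.9936/(120.7801 + 3·108.9936) = 326.9808/447.7609 = 0.7303.

0.7303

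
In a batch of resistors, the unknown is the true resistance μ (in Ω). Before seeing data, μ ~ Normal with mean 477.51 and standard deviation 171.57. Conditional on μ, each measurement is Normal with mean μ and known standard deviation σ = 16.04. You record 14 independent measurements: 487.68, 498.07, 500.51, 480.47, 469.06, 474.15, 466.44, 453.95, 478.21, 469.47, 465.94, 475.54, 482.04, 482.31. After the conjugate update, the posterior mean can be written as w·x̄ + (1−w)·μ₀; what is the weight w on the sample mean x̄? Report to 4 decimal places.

For Normal data with known variance σ², a Normal(μ₀, σ₀²) prior on μ is conjugate. Posterior precision = 1/σ₀² + n/σ²; posterior mean is the precision-weighted average of μ₀ and x̄.
σ₀² = 171.57² = 29436.2649, σ² = 16.04² = 257.2816. Prior precision 1/σ₀² = 1/29436.2649; data precision n/σ² = 14/257.2816.
w = (n/σ²)/(1/σ₀² + n/σ²) = n·σ₀²/(σ² + n·σ₀²) = 14·29436.2649/(257.2816 + 14·29436.2649) = 412107.7086/412364.9902 = 0.9994.

0.9994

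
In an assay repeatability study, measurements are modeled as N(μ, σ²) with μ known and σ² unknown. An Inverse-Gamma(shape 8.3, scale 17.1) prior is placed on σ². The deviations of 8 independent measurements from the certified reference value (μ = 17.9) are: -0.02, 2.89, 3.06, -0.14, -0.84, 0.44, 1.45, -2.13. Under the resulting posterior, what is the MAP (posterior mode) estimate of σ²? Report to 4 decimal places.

With known mean μ and an Inverse-Gamma(α, β) prior on σ², the Normal likelihood is conjugate: posterior is Inv-Gamma(α + n/2, β + Σ(xᵢ−μ)²/2).
Σ(xᵢ−μ)² = (-0.02)² + (2.89)² + (3.06)² + (-0.14)² + (-0.84)² + (0.44)² + (1.45)² + (-2.13)² = 25.2743.
Posterior: Inv-Gamma(8.3 + 8/2, 17.1 + 25.2743/2) = Inv-Gamma(12.30, 29.73715).
Mode = β/(α+1) = 29.73715/13.30 = 2.2359.

2.2359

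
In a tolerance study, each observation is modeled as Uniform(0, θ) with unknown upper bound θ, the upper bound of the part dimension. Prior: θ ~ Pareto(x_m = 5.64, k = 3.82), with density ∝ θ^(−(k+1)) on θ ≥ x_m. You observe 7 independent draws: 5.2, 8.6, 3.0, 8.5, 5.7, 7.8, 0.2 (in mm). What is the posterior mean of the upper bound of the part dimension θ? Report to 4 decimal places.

A Pareto(scale x_m, shape k) prior on the upper bound θ of Uniform(0, θ) is conjugate: posterior is Pareto(max(x_m, max xᵢ), k + n).
Sample maximum = 8.6; prior scale x_m = 5.64 → posterior scale = max = 8.60.
Posterior shape = 3.82 + 7 = 10.82.
E[θ|data] = k·x_m/(k−1) = 10.82·8.60/9.82 = 9.4758.

9.4758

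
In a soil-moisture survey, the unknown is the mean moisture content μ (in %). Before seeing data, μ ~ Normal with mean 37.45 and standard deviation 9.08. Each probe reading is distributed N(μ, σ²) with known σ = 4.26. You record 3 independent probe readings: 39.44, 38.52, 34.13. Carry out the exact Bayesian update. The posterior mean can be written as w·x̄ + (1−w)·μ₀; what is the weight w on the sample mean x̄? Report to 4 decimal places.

0.9316

For Normal data with known variance σ², a Normal(μ₀, σ₀²) prior on μ is conjugate. Posterior precision = 1/σ₀² + n/σ²; posterior mean is the precision-weighted average of μ₀ and x̄.
σ₀² = 9.08² = 82.4464, σ² = 4.26² = 18.1476. Prior precision 1/σ₀² = 1/82.4464; data precision n/σ² = 3/18.1476.
w = (n/σ²)/(1/σ₀² + n/σ²) = n·σ₀²/(σ² + n·σ₀²) = 3·82.4464/(18.1476 + 3·82.4464) = 247.3392/265.4868 = 0.9316.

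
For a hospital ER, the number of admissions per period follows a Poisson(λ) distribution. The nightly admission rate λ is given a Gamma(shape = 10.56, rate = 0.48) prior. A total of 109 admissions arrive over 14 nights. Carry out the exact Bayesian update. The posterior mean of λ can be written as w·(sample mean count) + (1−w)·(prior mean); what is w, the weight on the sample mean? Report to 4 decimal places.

0.9669

With a Gamma(shape α, rate β) prior, the Poisson likelihood is conjugate: the posterior is Gamma(α + ΣXᵢ, β + n).
Posterior mean = (α₀+S)/(β₀+n) = [n/(β₀+n)]·(S/n) + [β₀/(β₀+n)]·(α₀/β₀), so only n and β₀ enter the weight.
Weight on data w = n/(β₀+n) = 14/(0.48+14) = 14/14.48 = 0.9669.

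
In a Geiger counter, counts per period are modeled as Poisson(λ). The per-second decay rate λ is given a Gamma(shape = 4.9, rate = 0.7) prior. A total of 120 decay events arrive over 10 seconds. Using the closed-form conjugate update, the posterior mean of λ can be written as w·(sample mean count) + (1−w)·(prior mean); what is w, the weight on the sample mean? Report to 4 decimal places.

0.9346

With a Gamma(shape α, rate β) prior, the Poisson likelihood is conjugate: the posterior is Gamma(α + ΣXᵢ, β + n).
Posterior mean = (α₀+S)/(β₀+n) = [n/(β₀+n)]·(S/n) + [β₀/(β₀+n)]·(α₀/β₀), so only n and β₀ enter the weight.
Weight on data w = n/(β₀+n) = 10/(0.7+10) = 10/10.7 = 0.9346.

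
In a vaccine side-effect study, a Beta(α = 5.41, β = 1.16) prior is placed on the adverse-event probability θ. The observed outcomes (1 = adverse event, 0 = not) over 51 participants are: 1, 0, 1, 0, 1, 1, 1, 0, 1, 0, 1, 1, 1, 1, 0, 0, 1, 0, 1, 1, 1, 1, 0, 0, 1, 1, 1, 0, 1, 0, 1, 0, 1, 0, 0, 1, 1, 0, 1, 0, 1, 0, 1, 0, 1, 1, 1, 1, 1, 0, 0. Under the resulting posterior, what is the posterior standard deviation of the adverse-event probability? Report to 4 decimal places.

The Beta prior is conjugate to a Binomial/Bernoulli likelihood; the update adds successes to α and failures to β.
Posterior: Beta(α+k, β+n−k) = Beta(5.41+31, 1.16+20) = Beta(36.41, 21.16).
Var = αβ/((α+β)²(α+β+1)) = 36.41·21.16/(57.57²·58.57) = 0.00396889; SD = √0.00396889 = 0.0630.

0.0630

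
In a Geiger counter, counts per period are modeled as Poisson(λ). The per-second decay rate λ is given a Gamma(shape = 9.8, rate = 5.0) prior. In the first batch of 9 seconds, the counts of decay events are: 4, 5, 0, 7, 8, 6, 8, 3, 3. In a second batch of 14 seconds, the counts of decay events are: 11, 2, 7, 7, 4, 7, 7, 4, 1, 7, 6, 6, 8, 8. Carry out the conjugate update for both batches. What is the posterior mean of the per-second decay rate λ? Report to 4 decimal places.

4.9571

With a Gamma(shape α, rate β) prior, the Poisson likelihood is conjugate: the posterior is Gamma(α + ΣXᵢ, β + n).
Batch 1: sum of counts S = 44 over n = 9 seconds.
After batch 1: Gamma(α+S, β+n) = Gamma(9.8+44, 5.0+9) = Gamma(53.8, 14.0).
Batch 2: sum of counts S = 85 over n = 14 seconds.
After batch 2: Gamma(α+S, β+n) = Gamma(53.8+85, 14.0+14) = Gamma(138.8, 28.0).
Posterior mean = α/β = 138.8/28.0 = 4.9571.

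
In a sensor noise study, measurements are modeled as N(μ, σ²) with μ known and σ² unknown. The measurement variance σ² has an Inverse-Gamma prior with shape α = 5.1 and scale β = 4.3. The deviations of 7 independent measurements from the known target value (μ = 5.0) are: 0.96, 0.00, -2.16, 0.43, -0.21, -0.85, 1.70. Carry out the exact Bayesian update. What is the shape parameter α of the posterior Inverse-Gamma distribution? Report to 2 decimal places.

8.60

With known mean μ and an Inverse-Gamma(α, β) prior on σ², the Normal likelihood is conjugate: posterior is Inv-Gamma(α + n/2, β + Σ(xᵢ−μ)²/2).
Σ(xᵢ−μ)² = (0.96)² + (0.00)² + (-2.16)² + (0.43)² + (-0.21)² + (-0.85)² + (1.70)² = 9.4287.
Posterior: Inv-Gamma(5.1 + 7/2, 4.3 + 9.4287/2) = Inv-Gamma(8.60, 9.01435).
Posterior α = 8.60.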